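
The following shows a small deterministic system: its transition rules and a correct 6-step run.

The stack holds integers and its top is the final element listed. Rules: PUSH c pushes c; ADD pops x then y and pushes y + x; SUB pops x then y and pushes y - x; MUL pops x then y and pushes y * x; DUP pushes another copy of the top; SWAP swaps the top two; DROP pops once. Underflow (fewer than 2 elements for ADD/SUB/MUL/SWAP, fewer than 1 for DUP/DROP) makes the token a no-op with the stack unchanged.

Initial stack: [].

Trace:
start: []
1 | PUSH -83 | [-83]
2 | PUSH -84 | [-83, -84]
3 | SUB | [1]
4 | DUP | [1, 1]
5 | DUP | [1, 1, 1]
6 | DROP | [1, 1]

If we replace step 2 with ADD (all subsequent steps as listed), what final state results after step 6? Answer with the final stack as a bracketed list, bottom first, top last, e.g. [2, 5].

(re-executing from step 2 with the substitution; state before step 2: [-83])
2 | ADD | [-83]
3 | SUB | [-83]
4 | DUP | [-83, -83]
5 | DUP | [-83, -83, -83]
6 | DROP | [-83, -83]

[-83, -83]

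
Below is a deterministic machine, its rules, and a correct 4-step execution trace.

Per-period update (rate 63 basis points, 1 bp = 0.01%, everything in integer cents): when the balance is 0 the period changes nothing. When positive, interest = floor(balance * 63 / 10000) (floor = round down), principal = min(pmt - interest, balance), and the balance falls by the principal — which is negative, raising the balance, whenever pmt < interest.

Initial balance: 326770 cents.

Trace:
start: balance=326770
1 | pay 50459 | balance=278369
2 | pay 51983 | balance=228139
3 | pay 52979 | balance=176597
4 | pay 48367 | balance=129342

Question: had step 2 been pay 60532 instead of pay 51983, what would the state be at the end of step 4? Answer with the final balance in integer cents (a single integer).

120685

(re-executing from step 2 with the substitution; state before step 2: balance=278369)
2 | pay 60532 | balance=219590
3 | pay 52979 | balance=167994
4 | pay 48367 | balance=120685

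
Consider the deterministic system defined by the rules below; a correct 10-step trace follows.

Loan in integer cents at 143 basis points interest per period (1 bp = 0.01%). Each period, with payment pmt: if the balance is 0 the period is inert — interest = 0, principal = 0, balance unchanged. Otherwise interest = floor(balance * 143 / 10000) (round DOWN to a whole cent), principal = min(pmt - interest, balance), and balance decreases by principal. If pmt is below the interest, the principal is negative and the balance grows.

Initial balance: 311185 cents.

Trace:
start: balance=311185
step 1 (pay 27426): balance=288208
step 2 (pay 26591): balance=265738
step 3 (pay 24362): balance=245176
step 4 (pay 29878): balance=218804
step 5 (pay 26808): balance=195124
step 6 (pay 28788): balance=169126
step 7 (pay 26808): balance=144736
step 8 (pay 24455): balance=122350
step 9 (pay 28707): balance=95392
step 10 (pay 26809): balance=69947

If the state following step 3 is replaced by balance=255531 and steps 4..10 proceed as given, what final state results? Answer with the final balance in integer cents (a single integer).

81385

state after step 3 := balance=255531
step 4 (pay 29878): balance=229307
step 5 (pay 26808): balance=205778
step 6 (pay 28788): balance=179932
step 7 (pay 26808): balance=155697
step 8 (pay 24455): balance=133468
step 9 (pay 28707): balance=106669
step 10 (pay 26809): balance=81385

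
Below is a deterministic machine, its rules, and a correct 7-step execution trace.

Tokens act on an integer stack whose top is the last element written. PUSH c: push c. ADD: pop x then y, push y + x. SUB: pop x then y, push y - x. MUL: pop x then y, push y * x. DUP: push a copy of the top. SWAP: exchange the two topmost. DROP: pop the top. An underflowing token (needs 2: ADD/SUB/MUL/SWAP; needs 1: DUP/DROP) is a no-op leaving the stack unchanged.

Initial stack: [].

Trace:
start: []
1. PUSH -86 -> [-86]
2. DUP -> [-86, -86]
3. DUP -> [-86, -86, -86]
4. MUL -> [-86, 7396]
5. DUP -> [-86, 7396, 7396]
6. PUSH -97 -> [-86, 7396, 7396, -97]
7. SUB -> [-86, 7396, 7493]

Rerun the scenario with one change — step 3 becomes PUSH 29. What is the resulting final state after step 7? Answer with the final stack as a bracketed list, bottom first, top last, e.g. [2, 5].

[-86, -2494, -2397]

(re-executing from step 3 with the substitution; state before step 3: [-86, -86])
3. PUSH 29 -> [-86, -86, 29]
4. MUL -> [-86, -2494]
5. DUP -> [-86, -2494, -2494]
6. PUSH -97 -> [-86, -2494, -2494, -97]
7. SUB -> [-86, -2494, -2397]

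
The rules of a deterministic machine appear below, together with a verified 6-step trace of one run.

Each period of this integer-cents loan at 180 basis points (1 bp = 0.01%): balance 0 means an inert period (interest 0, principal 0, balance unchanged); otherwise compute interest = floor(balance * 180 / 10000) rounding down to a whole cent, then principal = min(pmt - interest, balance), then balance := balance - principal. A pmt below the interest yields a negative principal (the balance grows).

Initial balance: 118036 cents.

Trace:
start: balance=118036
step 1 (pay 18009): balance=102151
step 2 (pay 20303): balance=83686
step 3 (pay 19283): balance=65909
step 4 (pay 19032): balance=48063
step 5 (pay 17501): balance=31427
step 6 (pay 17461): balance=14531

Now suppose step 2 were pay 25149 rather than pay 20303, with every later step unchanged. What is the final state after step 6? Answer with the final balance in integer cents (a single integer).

(re-executing from step 2 with the substitution; state before step 2: balance=102151)
step 2 (pay 25149): balance=78840
step 3 (pay 19283): balance=60976
step 4 (pay 19032): balance=43041
step 5 (pay 17501): balance=26314
step 6 (pay 17461): balance=9326

9326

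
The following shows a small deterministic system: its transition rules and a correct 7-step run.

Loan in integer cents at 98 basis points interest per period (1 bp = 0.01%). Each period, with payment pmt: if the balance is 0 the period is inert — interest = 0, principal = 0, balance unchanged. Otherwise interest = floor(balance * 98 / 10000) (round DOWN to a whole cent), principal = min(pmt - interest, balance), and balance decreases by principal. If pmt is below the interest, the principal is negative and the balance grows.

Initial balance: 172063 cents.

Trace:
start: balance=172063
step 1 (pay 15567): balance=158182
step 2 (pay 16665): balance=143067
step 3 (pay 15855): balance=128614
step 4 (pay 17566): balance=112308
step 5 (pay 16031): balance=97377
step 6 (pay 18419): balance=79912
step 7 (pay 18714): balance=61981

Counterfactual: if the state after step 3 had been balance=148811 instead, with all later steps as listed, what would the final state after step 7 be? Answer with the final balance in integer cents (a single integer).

state after step 3 := balance=148811
step 4 (pay 17566): balance=132703
step 5 (pay 16031): balance=117972
step 6 (pay 18419): balance=100709
step 7 (pay 18714): balance=82981

82981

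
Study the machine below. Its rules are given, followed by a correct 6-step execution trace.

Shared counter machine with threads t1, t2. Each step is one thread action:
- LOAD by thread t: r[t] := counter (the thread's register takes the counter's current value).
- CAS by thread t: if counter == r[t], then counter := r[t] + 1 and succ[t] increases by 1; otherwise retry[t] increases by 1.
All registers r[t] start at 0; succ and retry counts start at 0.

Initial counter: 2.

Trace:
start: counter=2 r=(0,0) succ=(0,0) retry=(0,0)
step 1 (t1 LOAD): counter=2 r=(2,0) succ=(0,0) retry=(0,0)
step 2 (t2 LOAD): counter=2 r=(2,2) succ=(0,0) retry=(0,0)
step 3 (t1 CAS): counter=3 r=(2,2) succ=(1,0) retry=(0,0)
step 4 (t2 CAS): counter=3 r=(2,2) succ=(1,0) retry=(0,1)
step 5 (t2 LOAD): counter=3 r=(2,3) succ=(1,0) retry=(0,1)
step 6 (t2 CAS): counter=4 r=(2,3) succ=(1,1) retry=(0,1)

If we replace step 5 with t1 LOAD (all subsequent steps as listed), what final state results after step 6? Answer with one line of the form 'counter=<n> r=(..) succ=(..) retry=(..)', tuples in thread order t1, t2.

counter=3 r=(3,2) succ=(1,0) retry=(0,2)

(re-executing from step 5 with the substitution; state before step 5: counter=3 r=(2,2) succ=(1,0) retry=(0,1))
step 5 (t1 LOAD): counter=3 r=(3,2) succ=(1,0) retry=(0,1)
step 6 (t2 CAS): counter=3 r=(3,2) succ=(1,0) retry=(0,2)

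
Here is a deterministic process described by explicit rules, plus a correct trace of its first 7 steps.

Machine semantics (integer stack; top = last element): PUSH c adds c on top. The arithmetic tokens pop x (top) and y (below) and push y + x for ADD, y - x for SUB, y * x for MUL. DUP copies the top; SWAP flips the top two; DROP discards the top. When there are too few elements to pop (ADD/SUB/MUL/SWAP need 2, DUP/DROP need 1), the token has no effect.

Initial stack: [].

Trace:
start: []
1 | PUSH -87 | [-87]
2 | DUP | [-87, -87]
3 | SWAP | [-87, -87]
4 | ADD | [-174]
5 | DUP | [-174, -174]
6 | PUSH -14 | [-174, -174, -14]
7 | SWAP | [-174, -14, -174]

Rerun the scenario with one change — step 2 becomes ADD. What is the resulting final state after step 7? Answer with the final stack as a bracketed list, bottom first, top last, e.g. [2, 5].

(re-executing from step 2 with the substitution; state before step 2: [-87])
2 | ADD | [-87]
3 | SWAP | [-87]
4 | ADD | [-87]
5 | DUP | [-87, -87]
6 | PUSH -14 | [-87, -87, -14]
7 | SWAP | [-87, -14, -87]

[-87, -14, -87]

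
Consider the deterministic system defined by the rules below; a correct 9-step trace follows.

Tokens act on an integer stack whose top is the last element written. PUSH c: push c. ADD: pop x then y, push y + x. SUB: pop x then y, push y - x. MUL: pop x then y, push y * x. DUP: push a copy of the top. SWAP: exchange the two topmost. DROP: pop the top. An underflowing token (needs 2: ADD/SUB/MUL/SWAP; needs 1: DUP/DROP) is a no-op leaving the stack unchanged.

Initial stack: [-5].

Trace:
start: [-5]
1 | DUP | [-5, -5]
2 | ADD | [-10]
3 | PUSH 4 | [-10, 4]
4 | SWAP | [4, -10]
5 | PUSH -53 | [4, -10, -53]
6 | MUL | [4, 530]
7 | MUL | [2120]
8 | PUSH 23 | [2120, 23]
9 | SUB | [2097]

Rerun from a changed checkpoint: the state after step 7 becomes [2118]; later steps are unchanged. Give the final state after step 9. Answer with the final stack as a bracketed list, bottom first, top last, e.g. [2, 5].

state after step 7 := [2118]
8 | PUSH 23 | [2118, 23]
9 | SUB | [2095]

[2095]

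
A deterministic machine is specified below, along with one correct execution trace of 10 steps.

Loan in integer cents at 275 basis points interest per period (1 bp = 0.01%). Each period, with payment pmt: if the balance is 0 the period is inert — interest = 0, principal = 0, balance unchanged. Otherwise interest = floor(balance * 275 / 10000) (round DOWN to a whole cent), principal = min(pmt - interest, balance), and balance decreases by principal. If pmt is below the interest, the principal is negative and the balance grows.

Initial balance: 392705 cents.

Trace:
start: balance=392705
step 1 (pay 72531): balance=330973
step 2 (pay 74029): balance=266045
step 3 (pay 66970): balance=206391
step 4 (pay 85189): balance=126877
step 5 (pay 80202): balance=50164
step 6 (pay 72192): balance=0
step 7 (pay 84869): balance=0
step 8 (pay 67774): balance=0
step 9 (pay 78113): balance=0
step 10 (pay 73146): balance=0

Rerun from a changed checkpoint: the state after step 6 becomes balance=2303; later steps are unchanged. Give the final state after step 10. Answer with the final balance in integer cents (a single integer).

0

state after step 6 := balance=2303
step 7 (pay 84869): balance=0
step 8 (pay 67774): balance=0
step 9 (pay 78113): balance=0
step 10 (pay 73146): balance=0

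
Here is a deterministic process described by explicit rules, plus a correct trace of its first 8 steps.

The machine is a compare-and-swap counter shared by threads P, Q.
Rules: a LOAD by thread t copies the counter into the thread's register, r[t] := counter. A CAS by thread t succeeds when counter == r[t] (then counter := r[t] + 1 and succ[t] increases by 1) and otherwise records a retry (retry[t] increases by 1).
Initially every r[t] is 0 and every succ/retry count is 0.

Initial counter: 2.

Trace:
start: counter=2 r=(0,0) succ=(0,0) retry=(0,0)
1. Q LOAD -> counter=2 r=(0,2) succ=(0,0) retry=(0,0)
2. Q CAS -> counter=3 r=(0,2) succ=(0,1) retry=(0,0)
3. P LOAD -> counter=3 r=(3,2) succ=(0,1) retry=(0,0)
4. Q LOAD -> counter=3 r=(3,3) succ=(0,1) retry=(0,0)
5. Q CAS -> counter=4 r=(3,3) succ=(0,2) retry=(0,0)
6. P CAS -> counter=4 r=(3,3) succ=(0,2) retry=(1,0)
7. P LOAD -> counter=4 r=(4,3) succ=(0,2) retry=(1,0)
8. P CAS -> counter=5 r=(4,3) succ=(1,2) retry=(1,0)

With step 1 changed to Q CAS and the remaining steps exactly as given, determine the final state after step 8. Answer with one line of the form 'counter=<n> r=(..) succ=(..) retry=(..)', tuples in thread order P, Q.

(re-executing from step 1 with the substitution; state before step 1: counter=2 r=(0,0) succ=(0,0) retry=(0,0))
1. Q CAS -> counter=2 r=(0,0) succ=(0,0) retry=(0,1)
2. Q CAS -> counter=2 r=(0,0) succ=(0,0) retry=(0,2)
3. P LOAD -> counter=2 r=(2,0) succ=(0,0) retry=(0,2)
4. Q LOAD -> counter=2 r=(2,2) succ=(0,0) retry=(0,2)
5. Q CAS -> counter=3 r=(2,2) succ=(0,1) retry=(0,2)
6. P CAS -> counter=3 r=(2,2) succ=(0,1) retry=(1,2)
7. P LOAD -> counter=3 r=(3,2) succ=(0,1) retry=(1,2)
8. P CAS -> counter=4 r=(3,2) succ=(1,1) retry=(1,2)

counter=4 r=(3,2) succ=(1,1) retry=(1,2)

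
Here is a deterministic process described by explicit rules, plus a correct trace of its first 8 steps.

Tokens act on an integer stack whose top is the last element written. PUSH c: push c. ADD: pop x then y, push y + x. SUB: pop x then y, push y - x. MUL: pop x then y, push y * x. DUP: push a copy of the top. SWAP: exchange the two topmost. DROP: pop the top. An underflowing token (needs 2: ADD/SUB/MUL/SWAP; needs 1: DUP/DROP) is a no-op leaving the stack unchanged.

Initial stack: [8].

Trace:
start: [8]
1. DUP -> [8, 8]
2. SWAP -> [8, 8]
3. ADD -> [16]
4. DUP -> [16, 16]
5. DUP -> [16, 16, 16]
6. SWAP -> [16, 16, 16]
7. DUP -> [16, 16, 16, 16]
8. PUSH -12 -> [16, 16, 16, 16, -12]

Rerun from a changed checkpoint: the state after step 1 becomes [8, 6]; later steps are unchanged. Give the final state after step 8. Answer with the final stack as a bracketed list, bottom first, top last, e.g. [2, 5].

[14, 14, 14, 14, -12]

state after step 1 := [8, 6]
2. SWAP -> [6, 8]
3. ADD -> [14]
4. DUP -> [14, 14]
5. DUP -> [14, 14, 14]
6. SWAP -> [14, 14, 14]
7. DUP -> [14, 14, 14, 14]
8. PUSH -12 -> [14, 14, 14, 14, -12]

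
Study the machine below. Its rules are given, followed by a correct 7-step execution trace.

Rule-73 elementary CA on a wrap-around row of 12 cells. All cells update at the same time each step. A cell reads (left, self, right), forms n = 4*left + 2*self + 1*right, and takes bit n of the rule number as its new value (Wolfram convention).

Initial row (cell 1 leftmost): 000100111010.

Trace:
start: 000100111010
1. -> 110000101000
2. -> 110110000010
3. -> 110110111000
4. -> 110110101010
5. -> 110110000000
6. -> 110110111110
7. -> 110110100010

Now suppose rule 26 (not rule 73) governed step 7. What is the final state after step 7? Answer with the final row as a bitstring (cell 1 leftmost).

100100100000

(re-executing step 7 under rule 26; state before step 7: 110110111110)
7. -> 100100100000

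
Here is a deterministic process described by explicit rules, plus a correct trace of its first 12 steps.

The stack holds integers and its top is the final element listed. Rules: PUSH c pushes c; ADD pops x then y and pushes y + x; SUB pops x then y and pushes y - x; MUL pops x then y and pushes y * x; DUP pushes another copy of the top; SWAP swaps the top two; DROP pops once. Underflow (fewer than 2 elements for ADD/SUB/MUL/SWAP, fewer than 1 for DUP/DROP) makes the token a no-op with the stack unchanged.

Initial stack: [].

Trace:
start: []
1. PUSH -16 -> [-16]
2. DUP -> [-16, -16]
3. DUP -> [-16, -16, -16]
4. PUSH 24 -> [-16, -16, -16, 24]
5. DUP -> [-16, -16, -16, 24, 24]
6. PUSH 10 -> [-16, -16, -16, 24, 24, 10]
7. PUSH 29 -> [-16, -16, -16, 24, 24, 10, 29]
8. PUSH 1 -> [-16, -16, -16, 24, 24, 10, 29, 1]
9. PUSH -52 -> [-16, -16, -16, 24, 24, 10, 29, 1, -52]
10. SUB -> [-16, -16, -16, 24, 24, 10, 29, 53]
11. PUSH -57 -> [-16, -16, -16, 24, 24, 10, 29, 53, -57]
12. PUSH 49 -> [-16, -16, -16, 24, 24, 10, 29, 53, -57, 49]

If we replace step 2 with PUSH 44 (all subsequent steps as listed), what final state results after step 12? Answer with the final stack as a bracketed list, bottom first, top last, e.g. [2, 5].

(re-executing from step 2 with the substitution; state before step 2: [-16])
2. PUSH 44 -> [-16, 44]
3. DUP -> [-16, 44, 44]
4. PUSH 24 -> [-16, 44, 44, 24]
5. DUP -> [-16, 44, 44, 24, 24]
6. PUSH 10 -> [-16, 44, 44, 24, 24, 10]
7. PUSH 29 -> [-16, 44, 44, 24, 24, 10, 29]
8. PUSH 1 -> [-16, 44, 44, 24, 24, 10, 29, 1]
9. PUSH -52 -> [-16, 44, 44, 24, 24, 10, 29, 1, -52]
10. SUB -> [-16, 44, 44, 24, 24, 10, 29, 53]
11. PUSH -57 -> [-16, 44, 44, 24, 24, 10, 29, 53, -57]
12. PUSH 49 -> [-16, 44, 44, 24, 24, 10, 29, 53, -57, 49]

[-16, 44, 44, 24, 24, 10, 29, 53, -57, 49]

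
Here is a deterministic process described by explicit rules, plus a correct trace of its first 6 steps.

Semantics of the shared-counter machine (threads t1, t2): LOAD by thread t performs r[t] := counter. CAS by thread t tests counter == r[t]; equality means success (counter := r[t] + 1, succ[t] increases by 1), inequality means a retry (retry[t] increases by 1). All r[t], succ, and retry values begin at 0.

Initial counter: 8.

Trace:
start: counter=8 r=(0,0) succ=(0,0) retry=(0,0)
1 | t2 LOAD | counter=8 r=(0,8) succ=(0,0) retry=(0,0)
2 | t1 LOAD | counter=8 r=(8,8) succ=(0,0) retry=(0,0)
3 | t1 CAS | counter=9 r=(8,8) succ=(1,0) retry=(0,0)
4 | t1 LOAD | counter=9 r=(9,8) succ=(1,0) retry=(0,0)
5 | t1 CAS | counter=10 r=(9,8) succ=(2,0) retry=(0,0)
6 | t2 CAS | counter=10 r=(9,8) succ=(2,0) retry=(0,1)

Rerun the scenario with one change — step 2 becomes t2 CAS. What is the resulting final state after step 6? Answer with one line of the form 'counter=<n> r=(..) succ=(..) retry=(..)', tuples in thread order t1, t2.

counter=10 r=(9,8) succ=(1,1) retry=(1,1)

(re-executing from step 2 with the substitution; state before step 2: counter=8 r=(0,8) succ=(0,0) retry=(0,0))
2 | t2 CAS | counter=9 r=(0,8) succ=(0,1) retry=(0,0)
3 | t1 CAS | counter=9 r=(0,8) succ=(0,1) retry=(1,0)
4 | t1 LOAD | counter=9 r=(9,8) succ=(0,1) retry=(1,0)
5 | t1 CAS | counter=10 r=(9,8) succ=(1,1) retry=(1,0)
6 | t2 CAS | counter=10 r=(9,8) succ=(1,1) retry=(1,1)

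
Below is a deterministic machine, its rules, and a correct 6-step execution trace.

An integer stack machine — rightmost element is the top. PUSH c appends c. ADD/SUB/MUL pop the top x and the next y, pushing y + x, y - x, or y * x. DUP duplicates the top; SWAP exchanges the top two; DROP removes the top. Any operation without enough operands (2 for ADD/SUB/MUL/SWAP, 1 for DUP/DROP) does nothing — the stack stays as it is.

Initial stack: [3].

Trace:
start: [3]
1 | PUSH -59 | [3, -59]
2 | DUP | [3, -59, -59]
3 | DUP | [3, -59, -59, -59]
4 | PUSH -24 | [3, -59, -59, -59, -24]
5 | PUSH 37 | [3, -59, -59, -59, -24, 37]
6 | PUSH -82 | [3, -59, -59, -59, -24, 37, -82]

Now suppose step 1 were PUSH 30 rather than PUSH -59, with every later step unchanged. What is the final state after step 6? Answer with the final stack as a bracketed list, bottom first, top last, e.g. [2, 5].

(re-executing from step 1 with the substitution; state before step 1: [3])
1 | PUSH 30 | [3, 30]
2 | DUP | [3, 30, 30]
3 | DUP | [3, 30, 30, 30]
4 | PUSH -24 | [3, 30, 30, 30, -24]
5 | PUSH 37 | [3, 30, 30, 30, -24, 37]
6 | PUSH -82 | [3, 30, 30, 30, -24, 37, -82]

[3, 30, 30, 30, -24, 37, -82]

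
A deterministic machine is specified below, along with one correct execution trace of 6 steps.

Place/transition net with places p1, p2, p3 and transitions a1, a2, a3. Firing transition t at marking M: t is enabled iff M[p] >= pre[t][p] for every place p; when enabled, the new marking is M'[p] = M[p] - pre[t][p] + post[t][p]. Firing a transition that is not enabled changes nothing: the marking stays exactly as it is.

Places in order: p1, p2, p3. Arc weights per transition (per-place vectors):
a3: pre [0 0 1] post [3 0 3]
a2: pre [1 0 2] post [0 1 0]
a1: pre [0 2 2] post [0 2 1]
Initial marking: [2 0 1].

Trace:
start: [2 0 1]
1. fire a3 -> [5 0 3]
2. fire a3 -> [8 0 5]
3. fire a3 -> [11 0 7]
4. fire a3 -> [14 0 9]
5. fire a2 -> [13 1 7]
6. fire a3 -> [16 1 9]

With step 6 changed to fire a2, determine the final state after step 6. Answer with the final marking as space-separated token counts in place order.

(re-executing from step 6 with the substitution; state before step 6: [13 1 7])
6. fire a2 -> [12 2 5]

12 2 5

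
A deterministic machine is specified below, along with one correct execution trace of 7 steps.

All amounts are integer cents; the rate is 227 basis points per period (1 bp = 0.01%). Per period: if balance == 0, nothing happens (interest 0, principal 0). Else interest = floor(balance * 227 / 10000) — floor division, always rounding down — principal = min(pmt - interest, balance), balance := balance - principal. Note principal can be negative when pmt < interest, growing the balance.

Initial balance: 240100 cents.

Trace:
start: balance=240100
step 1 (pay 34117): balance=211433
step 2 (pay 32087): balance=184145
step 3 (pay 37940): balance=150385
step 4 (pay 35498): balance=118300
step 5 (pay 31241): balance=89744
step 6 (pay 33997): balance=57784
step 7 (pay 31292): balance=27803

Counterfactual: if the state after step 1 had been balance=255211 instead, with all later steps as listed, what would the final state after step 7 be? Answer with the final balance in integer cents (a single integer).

77893

state after step 1 := balance=255211
step 2 (pay 32087): balance=228917
step 3 (pay 37940): balance=196173
step 4 (pay 35498): balance=165128
step 5 (pay 31241): balance=137635
step 6 (pay 33997): balance=106762
step 7 (pay 31292): balance=77893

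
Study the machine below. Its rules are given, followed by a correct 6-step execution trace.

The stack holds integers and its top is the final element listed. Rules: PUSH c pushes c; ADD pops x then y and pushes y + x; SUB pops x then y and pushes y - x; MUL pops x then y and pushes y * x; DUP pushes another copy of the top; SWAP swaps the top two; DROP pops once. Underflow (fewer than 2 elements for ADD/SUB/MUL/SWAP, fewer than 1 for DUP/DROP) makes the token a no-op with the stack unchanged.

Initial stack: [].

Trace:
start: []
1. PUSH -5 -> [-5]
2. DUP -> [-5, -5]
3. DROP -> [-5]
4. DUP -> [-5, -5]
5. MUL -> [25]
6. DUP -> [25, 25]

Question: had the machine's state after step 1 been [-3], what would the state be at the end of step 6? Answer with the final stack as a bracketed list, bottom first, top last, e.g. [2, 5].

state after step 1 := [-3]
2. DUP -> [-3, -3]
3. DROP -> [-3]
4. DUP -> [-3, -3]
5. MUL -> [9]
6. DUP -> [9, 9]

[9, 9]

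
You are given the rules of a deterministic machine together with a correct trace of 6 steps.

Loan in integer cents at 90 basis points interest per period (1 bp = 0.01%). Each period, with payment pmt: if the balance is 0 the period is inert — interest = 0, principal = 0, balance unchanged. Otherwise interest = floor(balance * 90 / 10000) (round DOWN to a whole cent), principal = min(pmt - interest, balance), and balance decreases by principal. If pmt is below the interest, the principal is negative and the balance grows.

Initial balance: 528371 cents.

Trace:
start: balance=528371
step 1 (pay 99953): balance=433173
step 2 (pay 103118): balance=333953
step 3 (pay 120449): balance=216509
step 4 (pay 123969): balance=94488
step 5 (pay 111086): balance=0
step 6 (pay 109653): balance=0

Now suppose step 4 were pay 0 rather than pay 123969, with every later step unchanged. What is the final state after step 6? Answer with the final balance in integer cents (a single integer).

(re-executing from step 4 with the substitution; state before step 4: balance=216509)
step 4 (pay 0): balance=218457
step 5 (pay 111086): balance=109337
step 6 (pay 109653): balance=668

668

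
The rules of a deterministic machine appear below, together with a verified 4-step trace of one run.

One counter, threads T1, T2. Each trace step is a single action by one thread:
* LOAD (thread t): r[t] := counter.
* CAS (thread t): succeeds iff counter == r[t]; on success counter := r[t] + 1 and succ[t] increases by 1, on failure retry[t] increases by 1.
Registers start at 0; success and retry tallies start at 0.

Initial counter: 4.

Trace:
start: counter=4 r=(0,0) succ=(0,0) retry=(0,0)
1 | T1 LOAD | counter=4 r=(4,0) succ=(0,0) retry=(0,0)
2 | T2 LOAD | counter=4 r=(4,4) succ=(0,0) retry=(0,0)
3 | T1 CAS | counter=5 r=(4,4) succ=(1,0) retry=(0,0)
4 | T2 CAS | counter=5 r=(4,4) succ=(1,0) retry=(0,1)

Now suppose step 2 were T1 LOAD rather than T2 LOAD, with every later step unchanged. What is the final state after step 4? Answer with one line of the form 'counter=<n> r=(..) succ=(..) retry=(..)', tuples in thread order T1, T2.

(re-executing from step 2 with the substitution; state before step 2: counter=4 r=(4,0) succ=(0,0) retry=(0,0))
2 | T1 LOAD | counter=4 r=(4,0) succ=(0,0) retry=(0,0)
3 | T1 CAS | counter=5 r=(4,0) succ=(1,0) retry=(0,0)
4 | T2 CAS | counter=5 r=(4,0) succ=(1,0) retry=(0,1)

counter=5 r=(4,0) succ=(1,0) retry=(0,1)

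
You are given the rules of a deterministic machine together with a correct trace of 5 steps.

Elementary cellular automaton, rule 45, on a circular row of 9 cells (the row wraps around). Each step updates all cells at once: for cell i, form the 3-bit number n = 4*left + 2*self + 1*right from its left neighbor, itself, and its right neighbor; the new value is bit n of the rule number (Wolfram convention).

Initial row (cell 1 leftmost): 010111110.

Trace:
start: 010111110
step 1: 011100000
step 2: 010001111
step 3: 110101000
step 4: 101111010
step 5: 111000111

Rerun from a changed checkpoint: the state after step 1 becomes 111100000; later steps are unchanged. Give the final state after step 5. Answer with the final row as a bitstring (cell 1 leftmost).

state after step 1 := 111100000
step 2: 100001110
step 3: 101101001
step 4: 011011001
step 5: 110110001

110110001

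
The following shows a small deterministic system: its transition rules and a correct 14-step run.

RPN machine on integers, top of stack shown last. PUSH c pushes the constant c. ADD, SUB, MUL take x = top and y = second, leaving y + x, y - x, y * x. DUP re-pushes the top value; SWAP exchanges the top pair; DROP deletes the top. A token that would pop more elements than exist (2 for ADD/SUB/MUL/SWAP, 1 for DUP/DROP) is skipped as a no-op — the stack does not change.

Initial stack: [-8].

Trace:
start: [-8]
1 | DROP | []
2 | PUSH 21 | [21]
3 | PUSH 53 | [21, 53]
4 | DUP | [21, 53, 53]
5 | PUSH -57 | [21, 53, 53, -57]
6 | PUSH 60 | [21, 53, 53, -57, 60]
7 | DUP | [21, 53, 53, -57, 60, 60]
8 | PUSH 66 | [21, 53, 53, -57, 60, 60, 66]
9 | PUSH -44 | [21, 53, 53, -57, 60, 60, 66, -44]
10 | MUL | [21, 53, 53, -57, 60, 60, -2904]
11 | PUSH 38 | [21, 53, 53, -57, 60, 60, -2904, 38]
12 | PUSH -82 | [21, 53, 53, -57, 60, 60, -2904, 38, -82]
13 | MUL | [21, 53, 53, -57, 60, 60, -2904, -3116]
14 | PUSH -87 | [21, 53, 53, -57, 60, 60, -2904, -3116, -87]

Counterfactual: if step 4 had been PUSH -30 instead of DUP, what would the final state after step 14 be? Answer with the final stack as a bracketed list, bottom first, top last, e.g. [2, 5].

[21, 53, -30, -57, 60, 60, -2904, -3116, -87]

(re-executing from step 4 with the substitution; state before step 4: [21, 53])
4 | PUSH -30 | [21, 53, -30]
5 | PUSH -57 | [21, 53, -30, -57]
6 | PUSH 60 | [21, 53, -30, -57, 60]
7 | DUP | [21, 53, -30, -57, 60, 60]
8 | PUSH 66 | [21, 53, -30, -57, 60, 60, 66]
9 | PUSH -44 | [21, 53, -30, -57, 60, 60, 66, -44]
10 | MUL | [21, 53, -30, -57, 60, 60, -2904]
11 | PUSH 38 | [21, 53, -30, -57, 60, 60, -2904, 38]
12 | PUSH -82 | [21, 53, -30, -57, 60, 60, -2904, 38, -82]
13 | MUL | [21, 53, -30, -57, 60, 60, -2904, -3116]
14 | PUSH -87 | [21, 53, -30, -57, 60, 60, -2904, -3116, -87]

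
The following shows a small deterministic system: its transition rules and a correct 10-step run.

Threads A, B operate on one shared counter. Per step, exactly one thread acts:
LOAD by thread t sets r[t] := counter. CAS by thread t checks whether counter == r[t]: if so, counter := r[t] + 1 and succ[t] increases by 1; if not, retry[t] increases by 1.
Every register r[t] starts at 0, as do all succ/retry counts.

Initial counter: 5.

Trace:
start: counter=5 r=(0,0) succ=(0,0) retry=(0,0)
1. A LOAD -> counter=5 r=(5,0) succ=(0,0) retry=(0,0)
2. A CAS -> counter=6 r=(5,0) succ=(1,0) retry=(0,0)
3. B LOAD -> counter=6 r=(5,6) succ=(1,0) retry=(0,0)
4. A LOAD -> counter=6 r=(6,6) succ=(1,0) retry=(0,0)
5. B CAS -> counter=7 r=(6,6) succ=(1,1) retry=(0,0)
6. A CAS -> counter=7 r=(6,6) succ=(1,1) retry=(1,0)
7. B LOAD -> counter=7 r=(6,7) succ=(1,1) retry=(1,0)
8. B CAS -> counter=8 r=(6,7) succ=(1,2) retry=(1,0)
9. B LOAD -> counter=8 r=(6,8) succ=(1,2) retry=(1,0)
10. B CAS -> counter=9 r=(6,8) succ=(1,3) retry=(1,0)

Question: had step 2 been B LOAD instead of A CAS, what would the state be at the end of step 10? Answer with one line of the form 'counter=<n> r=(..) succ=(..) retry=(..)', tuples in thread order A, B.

counter=8 r=(5,7) succ=(0,3) retry=(1,0)

(re-executing from step 2 with the substitution; state before step 2: counter=5 r=(5,0) succ=(0,0) retry=(0,0))
2. B LOAD -> counter=5 r=(5,5) succ=(0,0) retry=(0,0)
3. B LOAD -> counter=5 r=(5,5) succ=(0,0) retry=(0,0)
4. A LOAD -> counter=5 r=(5,5) succ=(0,0) retry=(0,0)
5. B CAS -> counter=6 r=(5,5) succ=(0,1) retry=(0,0)
6. A CAS -> counter=6 r=(5,5) succ=(0,1) retry=(1,0)
7. B LOAD -> counter=6 r=(5,6) succ=(0,1) retry=(1,0)
8. B CAS -> counter=7 r=(5,6) succ=(0,2) retry=(1,0)
9. B LOAD -> counter=7 r=(5,7) succ=(0,2) retry=(1,0)
10. B CAS -> counter=8 r=(5,7) succ=(0,3) retry=(1,0)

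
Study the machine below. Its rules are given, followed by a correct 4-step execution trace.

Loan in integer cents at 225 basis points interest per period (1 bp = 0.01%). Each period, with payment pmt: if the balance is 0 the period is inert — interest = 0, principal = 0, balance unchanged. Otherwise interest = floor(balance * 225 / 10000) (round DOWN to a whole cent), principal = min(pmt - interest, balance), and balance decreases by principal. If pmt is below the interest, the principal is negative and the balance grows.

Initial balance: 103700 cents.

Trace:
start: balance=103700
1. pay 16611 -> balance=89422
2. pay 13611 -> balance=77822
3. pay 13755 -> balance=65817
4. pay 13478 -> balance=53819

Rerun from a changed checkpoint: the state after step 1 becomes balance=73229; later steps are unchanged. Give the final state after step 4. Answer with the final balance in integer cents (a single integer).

state after step 1 := balance=73229
2. pay 13611 -> balance=61265
3. pay 13755 -> balance=48888
4. pay 13478 -> balance=36509

36509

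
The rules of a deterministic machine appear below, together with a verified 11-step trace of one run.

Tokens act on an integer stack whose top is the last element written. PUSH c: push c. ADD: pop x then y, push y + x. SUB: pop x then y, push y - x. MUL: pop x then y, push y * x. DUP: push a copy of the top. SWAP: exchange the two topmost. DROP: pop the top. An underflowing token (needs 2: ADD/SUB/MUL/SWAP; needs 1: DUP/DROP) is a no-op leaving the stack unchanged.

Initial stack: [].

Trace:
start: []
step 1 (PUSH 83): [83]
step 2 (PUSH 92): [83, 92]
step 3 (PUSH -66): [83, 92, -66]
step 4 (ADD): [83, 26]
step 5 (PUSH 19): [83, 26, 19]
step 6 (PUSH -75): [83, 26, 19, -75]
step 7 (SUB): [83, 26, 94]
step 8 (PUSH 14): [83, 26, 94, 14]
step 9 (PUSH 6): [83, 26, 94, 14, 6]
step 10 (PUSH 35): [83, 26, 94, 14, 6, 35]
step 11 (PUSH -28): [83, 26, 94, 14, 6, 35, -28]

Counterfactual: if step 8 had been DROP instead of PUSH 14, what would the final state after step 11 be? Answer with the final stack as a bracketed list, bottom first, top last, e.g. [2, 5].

(re-executing from step 8 with the substitution; state before step 8: [83, 26, 94])
step 8 (DROP): [83, 26]
step 9 (PUSH 6): [83, 26, 6]
step 10 (PUSH 35): [83, 26, 6, 35]
step 11 (PUSH -28): [83, 26, 6, 35, -28]

[83, 26, 6, 35, -28]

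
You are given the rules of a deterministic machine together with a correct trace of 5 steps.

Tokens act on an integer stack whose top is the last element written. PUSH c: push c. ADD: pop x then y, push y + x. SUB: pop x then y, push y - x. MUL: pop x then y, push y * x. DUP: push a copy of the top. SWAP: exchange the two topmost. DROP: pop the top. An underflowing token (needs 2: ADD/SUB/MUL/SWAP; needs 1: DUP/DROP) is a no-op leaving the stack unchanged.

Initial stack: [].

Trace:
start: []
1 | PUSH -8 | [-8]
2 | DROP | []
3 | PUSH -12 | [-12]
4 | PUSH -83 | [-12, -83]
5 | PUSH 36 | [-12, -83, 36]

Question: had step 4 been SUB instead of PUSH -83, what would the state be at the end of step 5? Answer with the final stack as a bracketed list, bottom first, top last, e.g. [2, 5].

(re-executing from step 4 with the substitution; state before step 4: [-12])
4 | SUB | [-12]
5 | PUSH 36 | [-12, 36]

[-12, 36]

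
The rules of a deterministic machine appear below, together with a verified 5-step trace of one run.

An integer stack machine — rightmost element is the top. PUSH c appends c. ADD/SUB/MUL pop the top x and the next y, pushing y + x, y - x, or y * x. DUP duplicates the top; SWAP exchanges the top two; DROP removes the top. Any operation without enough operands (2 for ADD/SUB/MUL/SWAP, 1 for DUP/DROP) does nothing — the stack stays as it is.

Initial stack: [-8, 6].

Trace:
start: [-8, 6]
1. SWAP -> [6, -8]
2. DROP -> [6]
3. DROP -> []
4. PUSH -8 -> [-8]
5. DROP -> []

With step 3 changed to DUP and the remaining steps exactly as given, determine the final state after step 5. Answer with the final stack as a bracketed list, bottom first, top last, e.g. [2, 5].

(re-executing from step 3 with the substitution; state before step 3: [6])
3. DUP -> [6, 6]
4. PUSH -8 -> [6, 6, -8]
5. DROP -> [6, 6]

[6, 6]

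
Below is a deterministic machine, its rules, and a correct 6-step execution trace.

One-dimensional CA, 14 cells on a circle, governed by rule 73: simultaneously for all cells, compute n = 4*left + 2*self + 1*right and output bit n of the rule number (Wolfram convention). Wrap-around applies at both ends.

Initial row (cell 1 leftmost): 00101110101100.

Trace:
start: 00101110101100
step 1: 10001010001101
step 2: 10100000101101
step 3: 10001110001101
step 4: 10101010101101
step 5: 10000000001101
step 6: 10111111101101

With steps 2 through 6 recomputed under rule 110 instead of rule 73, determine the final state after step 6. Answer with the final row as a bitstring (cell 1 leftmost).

00110100110111

(re-executing steps 2..6 under rule 110; state before step 2: 10001010001101)
step 2: 10011110011111
step 3: 10110010110000
step 4: 11110111110001
step 5: 00011100010011
step 6: 00110100110111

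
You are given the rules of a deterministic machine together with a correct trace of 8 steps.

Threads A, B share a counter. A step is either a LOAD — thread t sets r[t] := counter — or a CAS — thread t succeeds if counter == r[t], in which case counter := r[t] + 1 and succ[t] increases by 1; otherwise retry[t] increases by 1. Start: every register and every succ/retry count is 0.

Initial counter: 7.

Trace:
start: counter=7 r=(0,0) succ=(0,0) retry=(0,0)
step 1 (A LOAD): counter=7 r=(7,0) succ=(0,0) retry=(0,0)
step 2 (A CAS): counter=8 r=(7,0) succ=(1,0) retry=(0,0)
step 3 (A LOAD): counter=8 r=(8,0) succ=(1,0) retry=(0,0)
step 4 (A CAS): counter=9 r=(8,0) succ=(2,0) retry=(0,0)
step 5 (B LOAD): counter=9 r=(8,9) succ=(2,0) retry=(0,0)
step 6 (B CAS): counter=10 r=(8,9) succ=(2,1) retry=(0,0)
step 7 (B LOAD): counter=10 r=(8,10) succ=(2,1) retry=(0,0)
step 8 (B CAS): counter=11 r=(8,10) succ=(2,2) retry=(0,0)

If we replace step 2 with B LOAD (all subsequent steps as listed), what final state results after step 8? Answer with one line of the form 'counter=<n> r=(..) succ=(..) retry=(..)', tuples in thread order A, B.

(re-executing from step 2 with the substitution; state before step 2: counter=7 r=(7,0) succ=(0,0) retry=(0,0))
step 2 (B LOAD): counter=7 r=(7,7) succ=(0,0) retry=(0,0)
step 3 (A LOAD): counter=7 r=(7,7) succ=(0,0) retry=(0,0)
step 4 (A CAS): counter=8 r=(7,7) succ=(1,0) retry=(0,0)
step 5 (B LOAD): counter=8 r=(7,8) succ=(1,0) retry=(0,0)
step 6 (B CAS): counter=9 r=(7,8) succ=(1,1) retry=(0,0)
step 7 (B LOAD): counter=9 r=(7,9) succ=(1,1) retry=(0,0)
step 8 (B CAS): counter=10 r=(7,9) succ=(1,2) retry=(0,0)

counter=10 r=(7,9) succ=(1,2) retry=(0,0)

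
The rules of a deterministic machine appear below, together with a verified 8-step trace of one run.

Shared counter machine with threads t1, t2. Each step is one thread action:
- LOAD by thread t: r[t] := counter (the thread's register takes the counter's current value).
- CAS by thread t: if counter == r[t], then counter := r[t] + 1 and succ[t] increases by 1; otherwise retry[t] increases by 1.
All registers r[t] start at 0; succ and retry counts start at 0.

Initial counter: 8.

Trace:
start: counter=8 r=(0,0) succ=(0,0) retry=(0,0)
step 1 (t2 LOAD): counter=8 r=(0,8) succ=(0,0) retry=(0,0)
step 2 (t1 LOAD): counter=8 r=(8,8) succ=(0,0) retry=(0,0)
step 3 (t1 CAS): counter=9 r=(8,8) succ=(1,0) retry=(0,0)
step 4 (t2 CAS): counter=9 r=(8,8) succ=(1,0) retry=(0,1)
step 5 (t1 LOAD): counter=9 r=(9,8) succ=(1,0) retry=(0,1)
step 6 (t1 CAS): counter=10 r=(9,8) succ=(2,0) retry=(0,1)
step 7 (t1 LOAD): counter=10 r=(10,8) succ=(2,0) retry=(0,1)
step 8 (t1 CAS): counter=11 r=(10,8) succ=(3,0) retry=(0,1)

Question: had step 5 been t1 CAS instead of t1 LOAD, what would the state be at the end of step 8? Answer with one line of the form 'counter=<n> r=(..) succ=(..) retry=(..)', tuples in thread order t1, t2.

(re-executing from step 5 with the substitution; state before step 5: counter=9 r=(8,8) succ=(1,0) retry=(0,1))
step 5 (t1 CAS): counter=9 r=(8,8) succ=(1,0) retry=(1,1)
step 6 (t1 CAS): counter=9 r=(8,8) succ=(1,0) retry=(2,1)
step 7 (t1 LOAD): counter=9 r=(9,8) succ=(1,0) retry=(2,1)
step 8 (t1 CAS): counter=10 r=(9,8) succ=(2,0) retry=(2,1)

counter=10 r=(9,8) succ=(2,0) retry=(2,1)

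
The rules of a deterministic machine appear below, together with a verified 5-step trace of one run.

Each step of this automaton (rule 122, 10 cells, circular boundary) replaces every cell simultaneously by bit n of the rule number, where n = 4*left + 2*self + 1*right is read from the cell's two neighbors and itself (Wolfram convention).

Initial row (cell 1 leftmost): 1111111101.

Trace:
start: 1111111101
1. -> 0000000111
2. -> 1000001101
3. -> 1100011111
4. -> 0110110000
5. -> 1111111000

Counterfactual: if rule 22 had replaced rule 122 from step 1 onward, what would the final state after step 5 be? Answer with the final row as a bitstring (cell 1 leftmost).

0000000000

(re-executing steps 1..5 under rule 22; state before step 1: 1111111101)
1. -> 0000000000
2. -> 0000000000
3. -> 0000000000
4. -> 0000000000
5. -> 0000000000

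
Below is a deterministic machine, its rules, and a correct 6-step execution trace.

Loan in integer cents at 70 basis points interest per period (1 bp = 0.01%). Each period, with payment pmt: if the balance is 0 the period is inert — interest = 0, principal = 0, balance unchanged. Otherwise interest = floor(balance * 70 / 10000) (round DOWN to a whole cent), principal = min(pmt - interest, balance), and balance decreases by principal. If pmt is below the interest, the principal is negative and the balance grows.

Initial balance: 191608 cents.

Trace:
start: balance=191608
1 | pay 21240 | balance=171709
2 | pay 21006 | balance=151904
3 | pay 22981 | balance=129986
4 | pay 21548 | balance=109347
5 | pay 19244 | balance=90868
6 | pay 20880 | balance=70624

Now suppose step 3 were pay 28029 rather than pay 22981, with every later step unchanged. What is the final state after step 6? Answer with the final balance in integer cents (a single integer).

(re-executing from step 3 with the substitution; state before step 3: balance=151904)
3 | pay 28029 | balance=124938
4 | pay 21548 | balance=104264
5 | pay 19244 | balance=85749
6 | pay 20880 | balance=65469

65469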